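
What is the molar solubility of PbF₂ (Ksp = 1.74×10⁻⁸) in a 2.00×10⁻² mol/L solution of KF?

4.35×10⁻⁵ M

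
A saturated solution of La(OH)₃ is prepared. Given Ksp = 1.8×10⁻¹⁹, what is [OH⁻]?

2.7×10⁻⁵ M

La(OH)₃(s) ⇌ La³⁺(aq) + 3 OH⁻(aq)
With molar solubility s: [La³⁺] = s, [OH⁻] = 3s.
Ksp = [La³⁺][OH⁻]^3 = s · (3s)^3 = 27s^4 = 1.8×10⁻¹⁹
s = 9.0×10⁻⁶ mol/L
[OH⁻] = 3s = 2.7×10⁻⁵ mol/L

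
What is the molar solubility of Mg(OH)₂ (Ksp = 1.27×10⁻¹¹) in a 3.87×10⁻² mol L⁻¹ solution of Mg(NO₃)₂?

Mg(OH)₂(s) ⇌ Mg²⁺(aq) + 2 OH⁻(aq)
Let s be the solubility of Mg(OH)₂ here. The common ion gives [Mg²⁺] ≈ 3.87×10⁻² mol L⁻¹, and [OH⁻] = 2s.
Ksp = [Mg²⁺][OH⁻]^2 = (3.87×10⁻²)(2s)^2
(2s)^2 = 1.27×10⁻¹¹ / (3.87×10⁻²) = 3.28×10⁻¹⁰
s = 9.06×10⁻⁶ mol L⁻¹

9.06×10⁻⁶ M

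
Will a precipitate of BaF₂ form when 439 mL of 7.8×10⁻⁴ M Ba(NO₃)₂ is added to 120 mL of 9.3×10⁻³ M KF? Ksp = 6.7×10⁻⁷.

No

The combined volume is 559 mL.
[Ba²⁺] = (7.8×10⁻⁴)(439)/559 = 6.1×10⁻⁴ M
[F⁻] = (9.3×10⁻³)(120)/559 = 2.0×10⁻³ M
Q = [Ba²⁺][F⁻]^2 = 2.4×10⁻⁹
Q = 2.4×10⁻⁹ < Ksp = 6.7×10⁻⁷, so the solution is unsaturated and no precipitate forms.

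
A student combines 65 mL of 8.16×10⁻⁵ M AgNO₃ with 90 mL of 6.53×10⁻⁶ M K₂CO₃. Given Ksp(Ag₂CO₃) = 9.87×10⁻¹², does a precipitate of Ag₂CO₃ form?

The combined volume is 155 mL.
[Ag⁺] = (8.16×10⁻⁵)(65)/155 = 3.42×10⁻⁵ M
[CO₃²⁻] = (6.53×10⁻⁶)(90)/155 = 3.79×10⁻⁶ M
Q = [Ag⁺]^2[CO₃²⁻] = 4.44×10⁻¹⁵
Q < Ksp (4.44×10⁻¹⁵ vs 9.87×10⁻¹²); the solution remains unsaturated and no precipitate forms.

No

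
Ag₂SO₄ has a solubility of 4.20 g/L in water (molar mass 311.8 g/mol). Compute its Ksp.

Ksp = 9.78×10⁻⁶

Convert to molarity: s = 4.20 / 311.8 = 1.3470×10⁻² mol/L
Ag₂SO₄(s) ⇌ 2 Ag⁺(aq) + SO₄²⁻(aq)
Call the molar solubility s, so that [Ag⁺] = 2s and [SO₄²⁻] = s.
Ksp = [Ag⁺]^2[SO₄²⁻] = (2s)^2 · s = 4s^3
Ksp = 4 × (1.3470×10⁻²)^3 = 9.78×10⁻⁶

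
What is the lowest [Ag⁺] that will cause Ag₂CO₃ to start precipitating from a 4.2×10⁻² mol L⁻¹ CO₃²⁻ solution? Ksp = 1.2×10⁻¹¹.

1.7×10⁻⁵ M

Each salt precipitates once Q = Ksp for that salt.
Ag₂CO₃(s) ⇌ 2 Ag⁺(aq) + CO₃²⁻(aq)
Ksp = [Ag⁺]^2[CO₃²⁻] = [Ag⁺]^2(4.2×10⁻²)
[Ag⁺]^2 = 1.2×10⁻¹¹ / (4.2×10⁻²) = 2.9×10⁻¹⁰
[Ag⁺] = 1.7×10⁻⁵ mol L⁻¹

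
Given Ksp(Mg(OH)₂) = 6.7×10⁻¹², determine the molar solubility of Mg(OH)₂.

Mg(OH)₂(s) ⇌ Mg²⁺(aq) + 2 OH⁻(aq)
For each mole of Mg(OH)₂ that dissolves per liter, [Mg²⁺] = s and [OH⁻] = 2s; let s denote this solubility.
Ksp = [Mg²⁺][OH⁻]^2 = s · (2s)^2 = 4s^3
4s^3 = 6.7×10⁻¹²  ⇒  s^3 = 1.7×10⁻¹²
s = (1.7×10⁻¹²)^(1/3) = 1.2×10⁻⁴ mol/L

1.2×10⁻⁴ M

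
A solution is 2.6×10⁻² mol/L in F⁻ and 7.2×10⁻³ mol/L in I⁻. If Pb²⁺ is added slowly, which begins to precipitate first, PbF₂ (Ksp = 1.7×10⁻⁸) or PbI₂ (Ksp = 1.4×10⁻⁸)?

Precipitation of each salt begins when its ion product equals Ksp.
For PbF₂: [Pb²⁺] = (Ksp/[F⁻]^2) = 2.5×10⁻⁵ mol/L
For PbI₂: [Pb²⁺] = (Ksp/[I⁻]^2) = 2.7×10⁻⁴ mol/L
Since PbF₂ needs less Pb²⁺ to reach saturation, it precipitates first.

PbF₂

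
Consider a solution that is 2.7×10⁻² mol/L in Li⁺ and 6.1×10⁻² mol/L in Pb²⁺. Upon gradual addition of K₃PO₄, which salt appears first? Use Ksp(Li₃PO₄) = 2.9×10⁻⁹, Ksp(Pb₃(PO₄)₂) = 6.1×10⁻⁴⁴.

Each salt precipitates once Q = Ksp for that salt.
For Li₃PO₄: [PO₄³⁻] = (Ksp/[Li⁺]^3) = 1.5×10⁻⁴ mol/L
For Pb₃(PO₄)₂: [PO₄³⁻] = (Ksp/[Pb²⁺]^3)^(1/2) = 1.6×10⁻²⁰ mol/L
The smaller threshold [PO₄³⁻] is reached first, so Pb₃(PO₄)₂ precipitates first.

Pb₃(PO₄)₂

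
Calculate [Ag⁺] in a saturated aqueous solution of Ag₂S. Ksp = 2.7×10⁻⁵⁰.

3.8×10⁻¹⁷ M

Ag₂S(s) ⇌ 2 Ag⁺(aq) + S²⁻(aq)
For each mole of Ag₂S that dissolves per liter, [Ag⁺] = 2s and [S²⁻] = s; let s denote this solubility.
Ksp = [Ag⁺]^2[S²⁻] = (2s)^2 · s = 4s^3 = 2.7×10⁻⁵⁰
s = 1.9×10⁻¹⁷ M
[Ag⁺] = 2s = 3.8×10⁻¹⁷ M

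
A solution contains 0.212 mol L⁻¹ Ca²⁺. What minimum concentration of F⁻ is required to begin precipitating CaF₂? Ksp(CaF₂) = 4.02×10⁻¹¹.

Precipitation of each salt begins when its ion product equals Ksp.
CaF₂(s) ⇌ Ca²⁺(aq) + 2 F⁻(aq)
Ksp = [Ca²⁺][F⁻]^2 = [F⁻]^2(0.212)
[F⁻]^2 = 4.02×10⁻¹¹ / (0.212) = 1.90×10⁻¹⁰
[F⁻] = 1.38×10⁻⁵ mol L⁻¹

1.38×10⁻⁵ M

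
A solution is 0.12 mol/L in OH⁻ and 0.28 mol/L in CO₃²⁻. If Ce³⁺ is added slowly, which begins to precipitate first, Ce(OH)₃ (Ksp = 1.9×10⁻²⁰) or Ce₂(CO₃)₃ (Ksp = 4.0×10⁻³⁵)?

Precipitation begins when Q = Ksp.
For Ce(OH)₃: [Ce³⁺] = (Ksp/[OH⁻]^3) = 1.1×10⁻¹⁷ mol/L
For Ce₂(CO₃)₃: [Ce³⁺] = (Ksp/[CO₃²⁻]^3)^(1/2) = 4.3×10⁻¹⁷ mol/L
Ce(OH)₃ requires the lower [Ce³⁺], so it precipitates first.

Ce(OH)₃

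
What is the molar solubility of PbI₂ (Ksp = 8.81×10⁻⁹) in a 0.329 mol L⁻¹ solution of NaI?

PbI₂(s) ⇌ Pb²⁺(aq) + 2 I⁻(aq)
I⁻ is already present at 0.329 mol L⁻¹. If s mol/L of PbI₂ dissolves, [Pb²⁺] = s while [I⁻] ≈ 0.329 mol L⁻¹.
Ksp = [Pb²⁺][I⁻]^2 = s(0.329)^2
s = 8.81×10⁻⁹ / (0.329)^2 = 8.14×10⁻⁸
s = 8.14×10⁻⁸ mol L⁻¹

8.14×10⁻⁸ M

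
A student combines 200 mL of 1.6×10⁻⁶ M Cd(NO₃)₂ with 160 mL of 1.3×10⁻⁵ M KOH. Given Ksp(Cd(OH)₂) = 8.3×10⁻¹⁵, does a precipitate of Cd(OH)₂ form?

No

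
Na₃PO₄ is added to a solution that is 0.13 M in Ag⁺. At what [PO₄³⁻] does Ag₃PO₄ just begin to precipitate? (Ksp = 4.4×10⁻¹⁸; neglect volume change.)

Each salt precipitates once Q = Ksp for that salt.
Ag₃PO₄(s) ⇌ 3 Ag⁺(aq) + PO₄³⁻(aq)
Ksp = [Ag⁺]^3[PO₄³⁻] = [PO₄³⁻](0.13)^3
[PO₄³⁻] = 4.4×10⁻¹⁸ / (0.13)^3 = 2.0×10⁻¹⁵
[PO₄³⁻] = 2.0×10⁻¹⁵ M

2.0×10⁻¹⁵ M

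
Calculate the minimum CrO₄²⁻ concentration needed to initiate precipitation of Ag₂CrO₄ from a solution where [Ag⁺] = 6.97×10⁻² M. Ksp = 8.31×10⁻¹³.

Precipitation begins when Q = Ksp.
Ag₂CrO₄(s) ⇌ 2 Ag⁺(aq) + CrO₄²⁻(aq)
Ksp = [Ag⁺]^2[CrO₄²⁻] = [CrO₄²⁻](6.97×10⁻²)^2
[CrO₄²⁻] = 8.31×10⁻¹³ / (6.97×10⁻²)^2 = 1.71×10⁻¹⁰
[CrO₄²⁻] = 1.71×10⁻¹⁰ M

1.71×10⁻¹⁰ M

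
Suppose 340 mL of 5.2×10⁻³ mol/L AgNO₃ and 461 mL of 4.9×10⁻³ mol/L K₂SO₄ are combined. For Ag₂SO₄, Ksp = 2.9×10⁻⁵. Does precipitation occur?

After mixing, V = 340 mL + 461 mL = 801 mL.
[Ag⁺] = (5.2×10⁻³)(340)/801 = 2.2×10⁻³ mol/L
[SO₄²⁻] = (4.9×10⁻³)(461)/801 = 2.8×10⁻³ mol/L
Q = [Ag⁺]^2[SO₄²⁻] = 1.4×10⁻⁸
Since Q (1.4×10⁻⁸) is less than Ksp (2.9×10⁻⁵), no Ag₂SO₄ precipitates.

No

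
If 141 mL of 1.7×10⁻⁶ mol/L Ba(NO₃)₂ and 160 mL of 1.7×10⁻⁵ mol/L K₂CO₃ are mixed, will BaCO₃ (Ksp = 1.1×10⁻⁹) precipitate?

The combined volume is 301 mL.
[Ba²⁺] = (1.7×10⁻⁶)(141)/301 = 8.0×10⁻⁷ mol/L
[CO₃²⁻] = (1.7×10⁻⁵)(160)/301 = 9.0×10⁻⁶ mol/L
Q = [Ba²⁺][CO₃²⁻] = 7.2×10⁻¹²
Since Q (7.2×10⁻¹²) is less than Ksp (1.1×10⁻⁹), no BaCO₃ precipitates.

No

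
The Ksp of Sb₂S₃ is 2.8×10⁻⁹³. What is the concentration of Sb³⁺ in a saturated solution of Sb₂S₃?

2.4×10⁻¹⁹ M

Sb₂S₃(s) ⇌ 2 Sb³⁺(aq) + 3 S²⁻(aq)
For each mole of Sb₂S₃ that dissolves per liter, [Sb³⁺] = 2s and [S²⁻] = 3s; let s denote this solubility.
Ksp = [Sb³⁺]^2[S²⁻]^3 = (2s)^2 · (3s)^3 = 108s^5 = 2.8×10⁻⁹³
s = 1.2×10⁻¹⁹ mol/L
[Sb³⁺] = 2s = 2.4×10⁻¹⁹ mol/L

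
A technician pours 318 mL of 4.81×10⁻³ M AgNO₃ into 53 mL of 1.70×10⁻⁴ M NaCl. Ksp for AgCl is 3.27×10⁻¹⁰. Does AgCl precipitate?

Yes

The combined volume is 371 mL.
[Ag⁺] = (4.81×10⁻³)(318)/371 = 4.12×10⁻³ M
[Cl⁻] = (1.70×10⁻⁴)(53)/371 = 2.43×10⁻⁵ M
Q = [Ag⁺][Cl⁻] = 1.00×10⁻⁷
Because Q > Ksp (1.00×10⁻⁷ vs 3.27×10⁻¹⁰), a precipitate of AgCl forms.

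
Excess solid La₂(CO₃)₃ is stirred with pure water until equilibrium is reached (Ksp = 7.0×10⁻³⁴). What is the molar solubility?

La₂(CO₃)₃(s) ⇌ 2 La³⁺(aq) + 3 CO₃²⁻(aq)
If s mol/L of La₂(CO₃)₃ dissolves, [La³⁺] = 2s and [CO₃²⁻] = 3s.
Ksp = [La³⁺]^2[CO₃²⁻]^3 = (2s)^2 · (3s)^3 = 108s^5
108s^5 = 7.0×10⁻³⁴  ⇒  s^5 = 6.5×10⁻³⁶
s = (6.5×10⁻³⁶)^(1/5) = 9.2×10⁻⁸ M

9.2×10⁻⁸ M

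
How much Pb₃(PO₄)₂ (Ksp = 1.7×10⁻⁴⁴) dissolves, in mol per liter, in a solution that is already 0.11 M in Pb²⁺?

1.8×10⁻²¹ M

Pb₃(PO₄)₂(s) ⇌ 3 Pb²⁺(aq) + 2 PO₄³⁻(aq)
Pb²⁺ is already present at 0.11 M. If s mol/L of Pb₃(PO₄)₂ dissolves, [PO₄³⁻] = 2s while [Pb²⁺] ≈ 0.11 M.
Ksp = [Pb²⁺]^3[PO₄³⁻]^2 = (0.11)^3(2s)^2
(2s)^2 = 1.7×10⁻⁴⁴ / (0.11)^3 = 1.3×10⁻⁴¹
s = 1.8×10⁻²¹ M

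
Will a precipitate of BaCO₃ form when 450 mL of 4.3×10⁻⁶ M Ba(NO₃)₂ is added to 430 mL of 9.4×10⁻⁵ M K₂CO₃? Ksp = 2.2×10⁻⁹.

No

Total volume after mixing = 450 + 430 = 880 mL.
[Ba²⁺] = (4.3×10⁻⁶)(450)/880 = 2.2×10⁻⁶ M
[CO₃²⁻] = (9.4×10⁻⁵)(430)/880 = 4.6×10⁻⁵ M
Q = [Ba²⁺][CO₃²⁻] = 1.0×10⁻¹⁰
Q = 1.0×10⁻¹⁰ < Ksp = 2.2×10⁻⁹, so the solution is unsaturated and no precipitate forms.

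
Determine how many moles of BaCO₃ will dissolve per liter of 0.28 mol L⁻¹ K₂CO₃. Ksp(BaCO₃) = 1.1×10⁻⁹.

BaCO₃(s) ⇌ Ba²⁺(aq) + CO₃²⁻(aq)
The solution already contains CO₃²⁻ at 0.28 mol L⁻¹. Let s be the molar solubility of BaCO₃.
[CO₃²⁻] ≈ 0.28 mol L⁻¹ (common ion dominates); [Ba²⁺] = s.
Ksp = [Ba²⁺][CO₃²⁻] = s(0.28)
s = 1.1×10⁻⁹ / (0.28) = 3.9×10⁻⁹
s = 3.9×10⁻⁹ mol L⁻¹

3.9×10⁻⁹ M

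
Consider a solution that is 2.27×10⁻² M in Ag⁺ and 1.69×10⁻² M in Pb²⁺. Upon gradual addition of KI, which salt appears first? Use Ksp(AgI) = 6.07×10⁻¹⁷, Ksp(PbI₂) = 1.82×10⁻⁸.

The threshold for precipitation is Q = Ksp.
For AgI: [I⁻] = (Ksp/[Ag⁺]) = 2.67×10⁻¹⁵ M
For PbI₂: [I⁻] = (Ksp/[Pb²⁺])^(1/2) = 1.04×10⁻³ M
The smaller threshold [I⁻] is reached first, so AgI precipitates first.

AgI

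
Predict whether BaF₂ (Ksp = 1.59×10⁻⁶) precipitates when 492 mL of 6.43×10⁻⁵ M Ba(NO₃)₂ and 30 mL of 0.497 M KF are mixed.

No

After mixing, V = 492 mL + 30 mL = 522 mL.
[Ba²⁺] = (6.43×10⁻⁵)(492)/522 = 6.06×10⁻⁵ M
[F⁻] = (0.497)(30)/522 = 2.86×10⁻² M
Q = [Ba²⁺][F⁻]^2 = 4.94×10⁻⁸
Q < Ksp (4.94×10⁻⁸ vs 1.59×10⁻⁶); the solution remains unsaturated and no precipitate forms.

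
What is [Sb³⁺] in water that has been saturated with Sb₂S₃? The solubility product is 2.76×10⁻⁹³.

Sb₂S₃(s) ⇌ 2 Sb³⁺(aq) + 3 S²⁻(aq)
Call the molar solubility s, so that [Sb³⁺] = 2s and [S²⁻] = 3s.
Ksp = [Sb³⁺]^2[S²⁻]^3 = (2s)^2 · (3s)^3 = 108s^5 = 2.76×10⁻⁹³
s = 1.21×10⁻¹⁹ mol/L
[Sb³⁺] = 2s = 2.41×10⁻¹⁹ mol/L

2.41×10⁻¹⁹ M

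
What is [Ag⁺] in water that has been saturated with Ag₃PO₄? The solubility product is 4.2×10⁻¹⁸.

6.0×10⁻⁵ M

Ag₃PO₄(s) ⇌ 3 Ag⁺(aq) + PO₄³⁻(aq)
For each mole of Ag₃PO₄ that dissolves per liter, [Ag⁺] = 3s and [PO₄³⁻] = s; let s denote this solubility.
Ksp = [Ag⁺]^3[PO₄³⁻] = (3s)^3 · s = 27s^4 = 4.2×10⁻¹⁸
s = 2.0×10⁻⁵ M
[Ag⁺] = 3s = 6.0×10⁻⁵ M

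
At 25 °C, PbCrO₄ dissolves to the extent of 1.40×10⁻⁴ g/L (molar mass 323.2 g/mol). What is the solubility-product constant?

Ksp = 1.88×10⁻¹³

s = (1.40×10⁻⁴ g L⁻¹)/(323.2 g mol⁻¹) = 4.3317×10⁻⁷ M
PbCrO₄(s) ⇌ Pb²⁺(aq) + CrO₄²⁻(aq)
Let s be the molar solubility. Then [Pb²⁺] = s and [CrO₄²⁻] = s.
Ksp = [Pb²⁺][CrO₄²⁻] = s · s = s^2
Ksp = (4.3317×10⁻⁷)^2 = 1.88×10⁻¹³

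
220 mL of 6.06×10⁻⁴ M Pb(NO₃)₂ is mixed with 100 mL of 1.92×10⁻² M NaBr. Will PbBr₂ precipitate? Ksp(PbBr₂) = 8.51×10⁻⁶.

After mixing, V = 220 mL + 100 mL = 320 mL.
[Pb²⁺] = (6.06×10⁻⁴)(220)/320 = 4.17×10⁻⁴ M
[Br⁻] = (1.92×10⁻²)(100)/320 = 6.00×10⁻³ M
Q = [Pb²⁺][Br⁻]^2 = 1.50×10⁻⁸
Q = 1.50×10⁻⁸ < Ksp = 8.51×10⁻⁶, so the solution is unsaturated and no precipitate forms.

No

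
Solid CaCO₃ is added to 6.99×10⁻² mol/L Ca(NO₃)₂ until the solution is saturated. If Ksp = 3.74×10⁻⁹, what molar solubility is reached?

CaCO₃(s) ⇌ Ca²⁺(aq) + CO₃²⁻(aq)
Ca²⁺ is already present at 6.99×10⁻² mol/L. If s mol/L of CaCO₃ dissolves, [CO₃²⁻] = s while [Ca²⁺] ≈ 6.99×10⁻² mol/L.
Ksp = [Ca²⁺][CO₃²⁻] = (6.99×10⁻²)s
s = 3.74×10⁻⁹ / (6.99×10⁻²) = 5.35×10⁻⁸
s = 5.35×10⁻⁸ mol/L

5.35×10⁻⁸ M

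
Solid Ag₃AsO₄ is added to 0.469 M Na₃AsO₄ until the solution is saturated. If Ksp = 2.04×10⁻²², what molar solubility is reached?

Ag₃AsO₄(s) ⇌ 3 Ag⁺(aq) + AsO₄³⁻(aq)
The solution already contains AsO₄³⁻ at 0.469 M. Let s be the molar solubility of Ag₃AsO₄.
[AsO₄³⁻] ≈ 0.469 M (common ion dominates); [Ag⁺] = 3s.
Ksp = [Ag⁺]^3[AsO₄³⁻] = (3s)^3(0.469)
(3s)^3 = 2.04×10⁻²² / (0.469) = 4.35×10⁻²²
s = 2.53×10⁻⁸ M

2.53×10⁻⁸ M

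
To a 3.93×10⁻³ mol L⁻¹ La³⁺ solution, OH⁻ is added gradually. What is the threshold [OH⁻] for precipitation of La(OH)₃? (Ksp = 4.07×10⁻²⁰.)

Each salt precipitates once Q = Ksp for that salt.
La(OH)₃(s) ⇌ La³⁺(aq) + 3 OH⁻(aq)
Ksp = [La³⁺][OH⁻]^3 = [OH⁻]^3(3.93×10⁻³)
[OH⁻]^3 = 4.07×10⁻²⁰ / (3.93×10⁻³) = 1.04×10⁻¹⁷
[OH⁻] = 2.18×10⁻⁶ mol L⁻¹

2.18×10⁻⁶ M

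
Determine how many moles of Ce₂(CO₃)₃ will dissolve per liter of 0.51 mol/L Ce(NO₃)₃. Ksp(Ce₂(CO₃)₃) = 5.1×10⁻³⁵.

1.9×10⁻¹² M

Ce₂(CO₃)₃(s) ⇌ 2 Ce³⁺(aq) + 3 CO₃²⁻(aq)
The solution already contains Ce³⁺ at 0.51 mol/L. Let s be the molar solubility of Ce₂(CO₃)₃.
[Ce³⁺] ≈ 0.51 mol/L (common ion dominates); [CO₃²⁻] = 3s.
Ksp = [Ce³⁺]^2[CO₃²⁻]^3 = (0.51)^2(3s)^3
(3s)^3 = 5.1×10⁻³⁵ / (0.51)^2 = 2.0×10⁻³⁴
s = 1.9×10⁻¹² mol/L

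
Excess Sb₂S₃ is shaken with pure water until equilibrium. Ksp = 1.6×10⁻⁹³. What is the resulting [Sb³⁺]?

Sb₂S₃(s) ⇌ 2 Sb³⁺(aq) + 3 S²⁻(aq)
Let s be the molar solubility. Then [Sb³⁺] = 2s and [S²⁻] = 3s.
Ksp = [Sb³⁺]^2[S²⁻]^3 = (2s)^2 · (3s)^3 = 108s^5 = 1.6×10⁻⁹³
s = 1.1×10⁻¹⁹ mol/L
[Sb³⁺] = 2s = 2.2×10⁻¹⁹ mol/L

2.2×10⁻¹⁹ M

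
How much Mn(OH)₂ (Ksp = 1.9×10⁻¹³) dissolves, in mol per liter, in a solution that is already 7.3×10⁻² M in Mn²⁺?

Mn(OH)₂(s) ⇌ Mn²⁺(aq) + 2 OH⁻(aq)
Mn²⁺ is already present at 7.3×10⁻² M. If s mol/L of Mn(OH)₂ dissolves, [OH⁻] = 2s while [Mn²⁺] ≈ 7.3×10⁻² M.
Ksp = [Mn²⁺][OH⁻]^2 = (7.3×10⁻²)(2s)^2
(2s)^2 = 1.9×10⁻¹³ / (7.3×10⁻²) = 2.6×10⁻¹²
s = 8.1×10⁻⁷ M

8.1×10⁻⁷ M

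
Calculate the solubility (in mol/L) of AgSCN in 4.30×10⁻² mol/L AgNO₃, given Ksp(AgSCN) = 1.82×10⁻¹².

4.23×10⁻¹¹ M

AgSCN(s) ⇌ Ag⁺(aq) + SCN⁻(aq)
Let s be the solubility of AgSCN here. The common ion gives [Ag⁺] ≈ 4.30×10⁻² mol/L, and [SCN⁻] = s.
Ksp = [Ag⁺][SCN⁻] = (4.30×10⁻²)s
s = 1.82×10⁻¹² / (4.30×10⁻²) = 4.23×10⁻¹¹
s = 4.23×10⁻¹¹ mol/L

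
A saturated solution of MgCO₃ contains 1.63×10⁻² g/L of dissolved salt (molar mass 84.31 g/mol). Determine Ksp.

Ksp = 3.74×10⁻⁸

Convert to molarity: s = 1.63×10⁻² / 84.31 = 1.9333×10⁻⁴ mol/L
MgCO₃(s) ⇌ Mg²⁺(aq) + CO₃²⁻(aq)
Call the molar solubility s, so that [Mg²⁺] = s and [CO₃²⁻] = s.
Ksp = [Mg²⁺][CO₃²⁻] = s · s = s^2
Ksp = (1.9333×10⁻⁴)^2 = 3.74×10⁻⁸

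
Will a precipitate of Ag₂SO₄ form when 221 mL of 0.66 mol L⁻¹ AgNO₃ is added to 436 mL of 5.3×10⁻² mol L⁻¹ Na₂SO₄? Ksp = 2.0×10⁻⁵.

Yes

The combined volume is 657 mL.
[Ag⁺] = (0.66)(221)/657 = 0.22 mol L⁻¹
[SO₄²⁻] = (5.3×10⁻²)(436)/657 = 3.5×10⁻² mol L⁻¹
Q = [Ag⁺]^2[SO₄²⁻] = 1.7×10⁻³
Because Q > Ksp (1.7×10⁻³ vs 2.0×10⁻⁵), a precipitate of Ag₂SO₄ forms.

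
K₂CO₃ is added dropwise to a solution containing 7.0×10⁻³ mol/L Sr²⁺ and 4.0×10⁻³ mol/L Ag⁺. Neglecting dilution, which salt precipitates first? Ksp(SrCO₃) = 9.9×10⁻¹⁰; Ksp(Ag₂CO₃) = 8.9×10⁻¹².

Precipitation begins when Q = Ksp.
For SrCO₃: [CO₃²⁻] = (Ksp/[Sr²⁺]) = 1.4×10⁻⁷ mol/L
For Ag₂CO₃: [CO₃²⁻] = (Ksp/[Ag⁺]^2) = 5.6×10⁻⁷ mol/L
SrCO₃ requires the lower [CO₃²⁻], so it precipitates first.

SrCO₃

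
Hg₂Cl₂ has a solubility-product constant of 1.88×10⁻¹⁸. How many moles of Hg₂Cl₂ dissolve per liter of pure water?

7.77×10⁻⁷ M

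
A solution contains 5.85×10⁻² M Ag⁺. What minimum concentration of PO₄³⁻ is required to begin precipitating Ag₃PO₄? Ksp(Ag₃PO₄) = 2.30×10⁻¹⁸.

Precipitation of each salt begins when its ion product equals Ksp.
Ag₃PO₄(s) ⇌ 3 Ag⁺(aq) + PO₄³⁻(aq)
Ksp = [Ag⁺]^3[PO₄³⁻] = [PO₄³⁻](5.85×10⁻²)^3
[PO₄³⁻] = 2.30×10⁻¹⁸ / (5.85×10⁻²)^3 = 1.15×10⁻¹⁴
[PO₄³⁻] = 1.15×10⁻¹⁴ M

1.15×10⁻¹⁴ M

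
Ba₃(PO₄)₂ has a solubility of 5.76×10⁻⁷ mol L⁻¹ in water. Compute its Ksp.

Ksp = 6.85×10⁻³⁰

Ba₃(PO₄)₂(s) ⇌ 3 Ba²⁺(aq) + 2 PO₄³⁻(aq)
With molar solubility s: [Ba²⁺] = 3s, [PO₄³⁻] = 2s.
Ksp = [Ba²⁺]^3[PO₄³⁻]^2 = (3s)^3 · (2s)^2 = 108s^5
Ksp = 108 × (5.76×10⁻⁷)^5 = 6.85×10⁻³⁰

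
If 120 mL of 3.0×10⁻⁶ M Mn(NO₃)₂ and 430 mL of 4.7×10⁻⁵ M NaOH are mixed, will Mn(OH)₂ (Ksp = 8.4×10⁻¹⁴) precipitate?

No

After mixing, V = 120 mL + 430 mL = 550 mL.
[Mn²⁺] = (3.0×10⁻⁶)(120)/550 = 6.5×10⁻⁷ M
[OH⁻] = (4.7×10⁻⁵)(430)/550 = 3.7×10⁻⁵ M
Q = [Mn²⁺][OH⁻]^2 = 8.8×10⁻¹⁶
Q = 8.8×10⁻¹⁶ < Ksp = 8.4×10⁻¹⁴, so the solution is unsaturated and no precipitate forms.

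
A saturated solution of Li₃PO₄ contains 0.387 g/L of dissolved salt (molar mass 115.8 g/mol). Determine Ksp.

Ksp = 3.37×10⁻⁹

s = (0.387 g L⁻¹)/(115.8 g mol⁻¹) = 3.3420×10⁻³ M
Li₃PO₄(s) ⇌ 3 Li⁺(aq) + PO₄³⁻(aq)
If s mol/L of Li₃PO₄ dissolves, [Li⁺] = 3s and [PO₄³⁻] = s.
Ksp = [Li⁺]^3[PO₄³⁻] = (3s)^3 · s = 27s^4
Ksp = 27 × (3.3420×10⁻³)^4 = 3.37×10⁻⁹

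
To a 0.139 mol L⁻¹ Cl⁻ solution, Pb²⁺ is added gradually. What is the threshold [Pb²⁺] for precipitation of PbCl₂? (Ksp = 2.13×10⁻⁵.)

1.10×10⁻³ M

Precipitation begins when Q = Ksp.
PbCl₂(s) ⇌ Pb²⁺(aq) + 2 Cl⁻(aq)
Ksp = [Pb²⁺][Cl⁻]^2 = [Pb²⁺](0.139)^2
[Pb²⁺] = 2.13×10⁻⁵ / (0.139)^2 = 1.10×10⁻³
[Pb²⁺] = 1.10×10⁻³ mol L⁻¹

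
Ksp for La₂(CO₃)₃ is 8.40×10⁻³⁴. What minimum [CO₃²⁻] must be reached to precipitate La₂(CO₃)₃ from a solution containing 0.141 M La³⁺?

The threshold for precipitation is Q = Ksp.
La₂(CO₃)₃(s) ⇌ 2 La³⁺(aq) + 3 CO₃²⁻(aq)
Ksp = [La³⁺]^2[CO₃²⁻]^3 = [CO₃²⁻]^3(0.141)^2
[CO₃²⁻]^3 = 8.40×10⁻³⁴ / (0.141)^2 = 4.23×10⁻³²
[CO₃²⁻] = 3.48×10⁻¹¹ M

3.48×10⁻¹¹ M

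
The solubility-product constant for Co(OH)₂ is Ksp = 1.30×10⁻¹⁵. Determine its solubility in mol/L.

6.88×10⁻⁶ M

Co(OH)₂(s) ⇌ Co²⁺(aq) + 2 OH⁻(aq)
With molar solubility s: [Co²⁺] = s, [OH⁻] = 2s.
Ksp = [Co²⁺][OH⁻]^2 = s · (2s)^2 = 4s^3
4s^3 = 1.30×10⁻¹⁵  ⇒  s^3 = 3.25×10⁻¹⁶
s = 6.88×10⁻⁶ M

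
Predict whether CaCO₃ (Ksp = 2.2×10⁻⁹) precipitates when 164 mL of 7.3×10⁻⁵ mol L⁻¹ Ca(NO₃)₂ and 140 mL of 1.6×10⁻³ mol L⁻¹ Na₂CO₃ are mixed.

After mixing, V = 164 mL + 140 mL = 304 mL.
[Ca²⁺] = (7.3×10⁻⁵)(164)/304 = 3.9×10⁻⁵ mol L⁻¹
[CO₃²⁻] = (1.6×10⁻³)(140)/304 = 7.4×10⁻⁴ mol L⁻¹
Q = [Ca²⁺][CO₃²⁻] = 2.9×10⁻⁸
Since Q (2.9×10⁻⁸) exceeds Ksp (2.2×10⁻⁹), CaCO₃ will precipitate.

Yes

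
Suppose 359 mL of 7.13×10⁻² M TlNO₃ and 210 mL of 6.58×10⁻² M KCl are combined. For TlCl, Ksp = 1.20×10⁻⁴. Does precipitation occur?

Yes

Total volume after mixing = 359 + 210 = 569 mL.
[Tl⁺] = (7.13×10⁻²)(359)/569 = 4.50×10⁻² M
[Cl⁻] = (6.58×10⁻²)(210)/569 = 2.43×10⁻² M
Q = [Tl⁺][Cl⁻] = 1.09×10⁻³
Because Q > Ksp (1.09×10⁻³ vs 1.20×10⁻⁴), a precipitate of TlCl forms.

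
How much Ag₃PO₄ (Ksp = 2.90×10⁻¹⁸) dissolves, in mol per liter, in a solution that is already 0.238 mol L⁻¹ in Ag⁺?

2.15×10⁻¹⁶ M

Ag₃PO₄(s) ⇌ 3 Ag⁺(aq) + PO₄³⁻(aq)
With Ag⁺ already at 0.238 mol L⁻¹ and s small, take [Ag⁺] ≈ 0.238 mol L⁻¹ and [PO₄³⁻] = s.
Ksp = [Ag⁺]^3[PO₄³⁻] = (0.238)^3s
s = 2.90×10⁻¹⁸ / (0.238)^3 = 2.15×10⁻¹⁶
s = 2.15×10⁻¹⁶ mol L⁻¹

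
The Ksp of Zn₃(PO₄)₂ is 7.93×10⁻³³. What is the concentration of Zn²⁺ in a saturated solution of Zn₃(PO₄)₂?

4.47×10⁻⁷ M

Zn₃(PO₄)₂(s) ⇌ 3 Zn²⁺(aq) + 2 PO₄³⁻(aq)
With molar solubility s: [Zn²⁺] = 3s, [PO₄³⁻] = 2s.
Ksp = [Zn²⁺]^3[PO₄³⁻]^2 = (3s)^3 · (2s)^2 = 108s^5 = 7.93×10⁻³³
s = 1.49×10⁻⁷ mol/L
[Zn²⁺] = 3s = 4.47×10⁻⁷ mol/L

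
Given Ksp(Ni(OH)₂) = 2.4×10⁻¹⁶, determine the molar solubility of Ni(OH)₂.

Ni(OH)₂(s) ⇌ Ni²⁺(aq) + 2 OH⁻(aq)
Let s be the molar solubility. Then [Ni²⁺] = s and [OH⁻] = 2s.
Ksp = [Ni²⁺][OH⁻]^2 = s · (2s)^2 = 4s^3
4s^3 = 2.4×10⁻¹⁶  ⇒  s^3 = 6.0×10⁻¹⁷
Taking the 3rd root, s = 3.9×10⁻⁶ mol L⁻¹.

3.9×10⁻⁶ M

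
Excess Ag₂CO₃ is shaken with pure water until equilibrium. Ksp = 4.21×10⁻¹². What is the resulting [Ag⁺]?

2.03×10⁻⁴ M

Ag₂CO₃(s) ⇌ 2 Ag⁺(aq) + CO₃²⁻(aq)
If s mol/L of Ag₂CO₃ dissolves, [Ag⁺] = 2s and [CO₃²⁻] = s.
Ksp = [Ag⁺]^2[CO₃²⁻] = (2s)^2 · s = 4s^3 = 4.21×10⁻¹²
s = 1.02×10⁻⁴ mol/L
[Ag⁺] = 2s = 2.03×10⁻⁴ mol/L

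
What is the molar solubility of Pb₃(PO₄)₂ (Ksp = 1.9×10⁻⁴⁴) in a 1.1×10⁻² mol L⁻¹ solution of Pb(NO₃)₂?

Pb₃(PO₄)₂(s) ⇌ 3 Pb²⁺(aq) + 2 PO₄³⁻(aq)
Let s be the solubility of Pb₃(PO₄)₂ here. The common ion gives [Pb²⁺] ≈ 1.1×10⁻² mol L⁻¹, and [PO₄³⁻] = 2s.
Ksp = [Pb²⁺]^3[PO₄³⁻]^2 = (1.1×10⁻²)^3(2s)^2
(2s)^2 = 1.9×10⁻⁴⁴ / (1.1×10⁻²)^3 = 1.4×10⁻³⁸
s = 6.0×10⁻²⁰ mol L⁻¹

6.0×10⁻²⁰ M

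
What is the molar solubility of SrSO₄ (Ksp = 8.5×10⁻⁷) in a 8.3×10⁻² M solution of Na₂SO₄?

1.0×10⁻⁵ M

SrSO₄(s) ⇌ Sr²⁺(aq) + SO₄²⁻(aq)
With SO₄²⁻ already at 8.3×10⁻² M and s small, take [SO₄²⁻] ≈ 8.3×10⁻² M and [Sr²⁺] = s.
Ksp = [Sr²⁺][SO₄²⁻] = s(8.3×10⁻²)
s = 8.5×10⁻⁷ / (8.3×10⁻²) = 1.0×10⁻⁵
s = 1.0×10⁻⁵ M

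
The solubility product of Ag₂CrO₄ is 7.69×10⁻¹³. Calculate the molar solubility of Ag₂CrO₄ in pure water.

Ag₂CrO₄(s) ⇌ 2 Ag⁺(aq) + CrO₄²⁻(aq)
Call the molar solubility s, so that [Ag⁺] = 2s and [CrO₄²⁻] = s.
Ksp = [Ag⁺]^2[CrO₄²⁻] = (2s)^2 · s = 4s^3
4s^3 = 7.69×10⁻¹³  ⇒  s^3 = 1.92×10⁻¹³
s = (1.92×10⁻¹³)^(1/3) = 5.77×10⁻⁵ mol L⁻¹

5.77×10⁻⁵ M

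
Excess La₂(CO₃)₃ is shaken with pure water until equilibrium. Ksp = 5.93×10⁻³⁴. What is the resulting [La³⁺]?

La₂(CO₃)₃(s) ⇌ 2 La³⁺(aq) + 3 CO₃²⁻(aq)
Call the molar solubility s, so that [La³⁺] = 2s and [CO₃²⁻] = 3s.
Ksp = [La³⁺]^2[CO₃²⁻]^3 = (2s)^2 · (3s)^3 = 108s^5 = 5.93×10⁻³⁴
s = 8.87×10⁻⁸ M
[La³⁺] = 2s = 1.77×10⁻⁷ M

1.77×10⁻⁷ M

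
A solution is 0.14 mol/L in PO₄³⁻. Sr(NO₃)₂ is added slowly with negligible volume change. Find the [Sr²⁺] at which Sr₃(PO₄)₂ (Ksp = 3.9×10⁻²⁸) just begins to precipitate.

2.7×10⁻⁹ M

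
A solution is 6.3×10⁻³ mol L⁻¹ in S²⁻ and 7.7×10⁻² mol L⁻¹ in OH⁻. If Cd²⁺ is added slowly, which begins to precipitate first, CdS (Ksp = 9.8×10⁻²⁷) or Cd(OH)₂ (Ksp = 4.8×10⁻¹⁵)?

Precipitation of each salt begins when its ion product equals Ksp.
For CdS: [Cd²⁺] = (Ksp/[S²⁻]) = 1.6×10⁻²⁴ mol L⁻¹
For Cd(OH)₂: [Cd²⁺] = (Ksp/[OH⁻]^2) = 8.1×10⁻¹³ mol L⁻¹
Since CdS needs less Cd²⁺ to reach saturation, it precipitates first.

CdS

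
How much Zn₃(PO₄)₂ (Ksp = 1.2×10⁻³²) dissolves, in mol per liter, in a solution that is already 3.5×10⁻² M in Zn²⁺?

8.4×10⁻¹⁵ M

Zn₃(PO₄)₂(s) ⇌ 3 Zn²⁺(aq) + 2 PO₄³⁻(aq)
The solution already contains Zn²⁺ at 3.5×10⁻² M. Let s be the molar solubility of Zn₃(PO₄)₂.
[Zn²⁺] ≈ 3.5×10⁻² M (common ion dominates); [PO₄³⁻] = 2s.
Ksp = [Zn²⁺]^3[PO₄³⁻]^2 = (3.5×10⁻²)^3(2s)^2
(2s)^2 = 1.2×10⁻³² / (3.5×10⁻²)^3 = 2.8×10⁻²⁸
s = 8.4×10⁻¹⁵ M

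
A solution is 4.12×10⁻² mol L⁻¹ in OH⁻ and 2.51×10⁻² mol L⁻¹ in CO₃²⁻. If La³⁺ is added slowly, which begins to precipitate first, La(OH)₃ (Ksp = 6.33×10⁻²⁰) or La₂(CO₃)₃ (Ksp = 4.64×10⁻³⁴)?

Each salt precipitates once Q = Ksp for that salt.
For La(OH)₃: [La³⁺] = (Ksp/[OH⁻]^3) = 9.05×10⁻¹⁶ mol L⁻¹
For La₂(CO₃)₃: [La³⁺] = (Ksp/[CO₃²⁻]^3)^(1/2) = 5.42×10⁻¹⁵ mol L⁻¹
Since La(OH)₃ needs less La³⁺ to reach saturation, it precipitates first.

La(OH)₃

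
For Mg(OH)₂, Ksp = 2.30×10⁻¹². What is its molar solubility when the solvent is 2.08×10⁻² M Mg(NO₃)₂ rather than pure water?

Mg(OH)₂(s) ⇌ Mg²⁺(aq) + 2 OH⁻(aq)
The solution already contains Mg²⁺ at 2.08×10⁻² M. Let s be the molar solubility of Mg(OH)₂.
[Mg²⁺] ≈ 2.08×10⁻² M (common ion dominates); [OH⁻] = 2s.
Ksp = [Mg²⁺][OH⁻]^2 = (2.08×10⁻²)(2s)^2
(2s)^2 = 2.30×10⁻¹² / (2.08×10⁻²) = 1.11×10⁻¹⁰
s = 5.26×10⁻⁶ M

5.26×10⁻⁶ M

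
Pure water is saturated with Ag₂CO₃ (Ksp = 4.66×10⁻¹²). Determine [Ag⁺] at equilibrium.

2.10×10⁻⁴ M

Ag₂CO₃(s) ⇌ 2 Ag⁺(aq) + CO₃²⁻(aq)
For each mole of Ag₂CO₃ that dissolves per liter, [Ag⁺] = 2s and [CO₃²⁻] = s; let s denote this solubility.
Ksp = [Ag⁺]^2[CO₃²⁻] = (2s)^2 · s = 4s^3 = 4.66×10⁻¹²
s = 1.05×10⁻⁴ mol/L
[Ag⁺] = 2s = 2.10×10⁻⁴ mol/L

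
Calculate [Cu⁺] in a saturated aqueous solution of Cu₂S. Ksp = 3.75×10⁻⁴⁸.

Cu₂S(s) ⇌ 2 Cu⁺(aq) + S²⁻(aq)
If s mol/L of Cu₂S dissolves, [Cu⁺] = 2s and [S²⁻] = s.
Ksp = [Cu⁺]^2[S²⁻] = (2s)^2 · s = 4s^3 = 3.75×10⁻⁴⁸
s = 9.79×10⁻¹⁷ mol/L
[Cu⁺] = 2s = 1.96×10⁻¹⁶ mol/L

1.96×10⁻¹⁶ M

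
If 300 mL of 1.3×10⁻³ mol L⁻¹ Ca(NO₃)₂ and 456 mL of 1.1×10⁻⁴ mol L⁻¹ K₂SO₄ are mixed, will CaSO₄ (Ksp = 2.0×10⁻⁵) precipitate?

No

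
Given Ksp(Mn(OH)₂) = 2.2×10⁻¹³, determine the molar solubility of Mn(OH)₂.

3.8×10⁻⁵ M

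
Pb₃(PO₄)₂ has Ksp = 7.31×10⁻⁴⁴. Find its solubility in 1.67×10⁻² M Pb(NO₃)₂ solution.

6.26×10⁻²⁰ M

Pb₃(PO₄)₂(s) ⇌ 3 Pb²⁺(aq) + 2 PO₄³⁻(aq)
Let s be the solubility of Pb₃(PO₄)₂ here. The common ion gives [Pb²⁺] ≈ 1.67×10⁻² M, and [PO₄³⁻] = 2s.
Ksp = [Pb²⁺]^3[PO₄³⁻]^2 = (1.67×10⁻²)^3(2s)^2
(2s)^2 = 7.31×10⁻⁴⁴ / (1.67×10⁻²)^3 = 1.57×10⁻³⁸
s = 6.26×10⁻²⁰ M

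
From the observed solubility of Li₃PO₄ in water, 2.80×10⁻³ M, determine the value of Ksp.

Li₃PO₄(s) ⇌ 3 Li⁺(aq) + PO₄³⁻(aq)
For each mole of Li₃PO₄ that dissolves per liter, [Li⁺] = 3s and [PO₄³⁻] = s; let s denote this solubility.
Ksp = [Li⁺]^3[PO₄³⁻] = (3s)^3 · s = 27s^4
Ksp = 27 × (2.80×10⁻³)^4 = 1.66×10⁻⁹

Ksp = 1.66×10⁻⁹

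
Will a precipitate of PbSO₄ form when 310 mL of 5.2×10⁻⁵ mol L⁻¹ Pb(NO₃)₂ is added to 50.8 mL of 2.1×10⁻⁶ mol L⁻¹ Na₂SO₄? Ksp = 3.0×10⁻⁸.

Total volume after mixing = 310 + 50.8 = 360.8 mL.
[Pb²⁺] = (5.2×10⁻⁵)(310)/360.8 = 4.5×10⁻⁵ mol L⁻¹
[SO₄²⁻] = (2.1×10⁻⁶)(50.8)/360.8 = 3.0×10⁻⁷ mol L⁻¹
Q = [Pb²⁺][SO₄²⁻] = 1.3×10⁻¹¹
Q = 1.3×10⁻¹¹ < Ksp = 3.0×10⁻⁸, so the solution is unsaturated and no precipitate forms.

No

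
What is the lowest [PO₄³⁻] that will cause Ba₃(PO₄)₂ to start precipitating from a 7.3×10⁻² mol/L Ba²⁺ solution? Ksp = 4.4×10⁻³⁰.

1.1×10⁻¹³ M

Each salt precipitates once Q = Ksp for that salt.
Ba₃(PO₄)₂(s) ⇌ 3 Ba²⁺(aq) + 2 PO₄³⁻(aq)
Ksp = [Ba²⁺]^3[PO₄³⁻]^2 = [PO₄³⁻]^2(7.3×10⁻²)^3
[PO₄³⁻]^2 = 4.4×10⁻³⁰ / (7.3×10⁻²)^3 = 1.1×10⁻²⁶
[PO₄³⁻] = 1.1×10⁻¹³ mol/L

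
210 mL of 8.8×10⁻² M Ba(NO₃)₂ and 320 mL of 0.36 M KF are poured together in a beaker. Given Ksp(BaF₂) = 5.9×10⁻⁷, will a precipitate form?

After mixing, V = 210 mL + 320 mL = 530 mL.
[Ba²⁺] = (8.8×10⁻²)(210)/530 = 3.5×10⁻² M
[F⁻] = (0.36)(320)/530 = 0.22 M
Q = [Ba²⁺][F⁻]^2 = 1.6×10⁻³
Q = 1.6×10⁻³ > Ksp = 5.9×10⁻⁷, so the solution is supersaturated and BaF₂ precipitates.

Yes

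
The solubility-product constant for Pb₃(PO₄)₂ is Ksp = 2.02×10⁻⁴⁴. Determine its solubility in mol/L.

Pb₃(PO₄)₂(s) ⇌ 3 Pb²⁺(aq) + 2 PO₄³⁻(aq)
Let s be the molar solubility. Then [Pb²⁺] = 3s and [PO₄³⁻] = 2s.
Ksp = [Pb²⁺]^3[PO₄³⁻]^2 = (3s)^3 · (2s)^2 = 108s^5
108s^5 = 2.02×10⁻⁴⁴  ⇒  s^5 = 1.87×10⁻⁴⁶
Taking the 5th root, s = 7.15×10⁻¹⁰ M.

7.15×10⁻¹⁰ M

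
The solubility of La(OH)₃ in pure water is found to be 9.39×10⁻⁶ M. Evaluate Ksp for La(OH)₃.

La(OH)₃(s) ⇌ La³⁺(aq) + 3 OH⁻(aq)
For each mole of La(OH)₃ that dissolves per liter, [La³⁺] = s and [OH⁻] = 3s; let s denote this solubility.
Ksp = [La³⁺][OH⁻]^3 = s · (3s)^3 = 27s^4
Ksp = 27 × (9.39×10⁻⁶)^4 = 2.10×10⁻¹⁹

Ksp = 2.10×10⁻¹⁹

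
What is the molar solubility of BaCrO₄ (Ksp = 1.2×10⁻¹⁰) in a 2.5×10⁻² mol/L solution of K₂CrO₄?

4.8×10⁻⁹ M

BaCrO₄(s) ⇌ Ba²⁺(aq) + CrO₄²⁻(aq)
The solution already contains CrO₄²⁻ at 2.5×10⁻² mol/L. Let s be the molar solubility of BaCrO₄.
[CrO₄²⁻] ≈ 2.5×10⁻² mol/L (common ion dominates); [Ba²⁺] = s.
Ksp = [Ba²⁺][CrO₄²⁻] = s(2.5×10⁻²)
s = 1.2×10⁻¹⁰ / (2.5×10⁻²) = 4.8×10⁻⁹
s = 4.8×10⁻⁹ mol/L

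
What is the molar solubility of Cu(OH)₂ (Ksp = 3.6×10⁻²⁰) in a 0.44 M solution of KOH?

Cu(OH)₂(s) ⇌ Cu²⁺(aq) + 2 OH⁻(aq)
OH⁻ is already present at 0.44 M. If s mol/L of Cu(OH)₂ dissolves, [Cu²⁺] = s while [OH⁻] ≈ 0.44 M.
Ksp = [Cu²⁺][OH⁻]^2 = s(0.44)^2
s = 3.6×10⁻²⁰ / (0.44)^2 = 1.9×10⁻¹⁹
s = 1.9×10⁻¹⁹ M

1.9×10⁻¹⁹ M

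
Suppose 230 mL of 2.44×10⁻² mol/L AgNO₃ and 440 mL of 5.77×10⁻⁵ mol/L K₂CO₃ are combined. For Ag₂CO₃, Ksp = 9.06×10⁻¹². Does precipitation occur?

The combined volume is 670 mL.
[Ag⁺] = (2.44×10⁻²)(230)/670 = 8.38×10⁻³ mol/L
[CO₃²⁻] = (5.77×10⁻⁵)(440)/670 = 3.79×10⁻⁵ mol/L
Q = [Ag⁺]^2[CO₃²⁻] = 2.66×10⁻⁹
Since Q (2.66×10⁻⁹) exceeds Ksp (9.06×10⁻¹²), Ag₂CO₃ will precipitate.

Yes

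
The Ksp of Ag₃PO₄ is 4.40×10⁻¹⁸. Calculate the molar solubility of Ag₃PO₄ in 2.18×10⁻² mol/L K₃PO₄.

1.96×10⁻⁶ M

Ag₃PO₄(s) ⇌ 3 Ag⁺(aq) + PO₄³⁻(aq)
PO₄³⁻ is already present at 2.18×10⁻² mol/L. If s mol/L of Ag₃PO₄ dissolves, [Ag⁺] = 3s while [PO₄³⁻] ≈ 2.18×10⁻² mol/L.
Ksp = [Ag⁺]^3[PO₄³⁻] = (3s)^3(2.18×10⁻²)
(3s)^3 = 4.40×10⁻¹⁸ / (2.18×10⁻²) = 2.02×10⁻¹⁶
s = 1.96×10⁻⁶ mol/L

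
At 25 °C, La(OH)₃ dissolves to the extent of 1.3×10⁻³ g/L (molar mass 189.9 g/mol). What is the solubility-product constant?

Ksp = 5.9×10⁻²⁰

s = (1.3×10⁻³ g L⁻¹)/(189.9 g mol⁻¹) = 6.846×10⁻⁶ M
La(OH)₃(s) ⇌ La³⁺(aq) + 3 OH⁻(aq)
For each mole of La(OH)₃ that dissolves per liter, [La³⁺] = s and [OH⁻] = 3s; let s denote this solubility.
Ksp = [La³⁺][OH⁻]^3 = s · (3s)^3 = 27s^4
Ksp = 27 × (6.846×10⁻⁶)^4 = 5.9×10⁻²⁰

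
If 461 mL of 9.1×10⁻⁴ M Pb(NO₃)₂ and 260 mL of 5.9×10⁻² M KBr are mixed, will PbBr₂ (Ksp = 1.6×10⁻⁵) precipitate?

No

The combined volume is 721 mL.
[Pb²⁺] = (9.1×10⁻⁴)(461)/721 = 5.8×10⁻⁴ M
[Br⁻] = (5.9×10⁻²)(260)/721 = 2.1×10⁻² M
Q = [Pb²⁺][Br⁻]^2 = 2.6×10⁻⁷
Q < Ksp (2.6×10⁻⁷ vs 1.6×10⁻⁵); the solution remains unsaturated and no precipitate forms.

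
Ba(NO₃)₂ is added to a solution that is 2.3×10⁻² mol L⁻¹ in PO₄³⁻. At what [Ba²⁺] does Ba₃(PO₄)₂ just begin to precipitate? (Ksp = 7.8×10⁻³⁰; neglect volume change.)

2.5×10⁻⁹ M

Each salt precipitates once Q = Ksp for that salt.
Ba₃(PO₄)₂(s) ⇌ 3 Ba²⁺(aq) + 2 PO₄³⁻(aq)
Ksp = [Ba²⁺]^3[PO₄³⁻]^2 = [Ba²⁺]^3(2.3×10⁻²)^2
[Ba²⁺]^3 = 7.8×10⁻³⁰ / (2.3×10⁻²)^2 = 1.5×10⁻²⁶
[Ba²⁺] = 2.5×10⁻⁹ mol L⁻¹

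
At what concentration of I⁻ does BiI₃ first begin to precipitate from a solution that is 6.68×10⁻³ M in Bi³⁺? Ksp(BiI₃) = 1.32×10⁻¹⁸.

5.82×10⁻⁶ M

The threshold for precipitation is Q = Ksp.
BiI₃(s) ⇌ Bi³⁺(aq) + 3 I⁻(aq)
Ksp = [Bi³⁺][I⁻]^3 = [I⁻]^3(6.68×10⁻³)
[I⁻]^3 = 1.32×10⁻¹⁸ / (6.68×10⁻³) = 1.98×10⁻¹⁶
[I⁻] = 5.82×10⁻⁶ M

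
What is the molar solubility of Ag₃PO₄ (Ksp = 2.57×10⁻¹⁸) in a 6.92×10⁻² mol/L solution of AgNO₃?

Ag₃PO₄(s) ⇌ 3 Ag⁺(aq) + PO₄³⁻(aq)
Let s be the solubility of Ag₃PO₄ here. The common ion gives [Ag⁺] ≈ 6.92×10⁻² mol/L, and [PO₄³⁻] = s.
Ksp = [Ag⁺]^3[PO₄³⁻] = (6.92×10⁻²)^3s
s = 2.57×10⁻¹⁸ / (6.92×10⁻²)^3 = 7.76×10⁻¹⁵
s = 7.76×10⁻¹⁵ mol/L

7.76×10⁻¹⁵ M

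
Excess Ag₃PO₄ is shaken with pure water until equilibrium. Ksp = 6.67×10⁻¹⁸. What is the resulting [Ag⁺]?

6.69×10⁻⁵ M

Ag₃PO₄(s) ⇌ 3 Ag⁺(aq) + PO₄³⁻(aq)
Let s be the molar solubility. Then [Ag⁺] = 3s and [PO₄³⁻] = s.
Ksp = [Ag⁺]^3[PO₄³⁻] = (3s)^3 · s = 27s^4 = 6.67×10⁻¹⁸
s = 2.23×10⁻⁵ mol/L
[Ag⁺] = 3s = 6.69×10⁻⁵ mol/L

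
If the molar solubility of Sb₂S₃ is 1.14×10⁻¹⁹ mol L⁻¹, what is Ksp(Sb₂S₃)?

Sb₂S₃(s) ⇌ 2 Sb³⁺(aq) + 3 S²⁻(aq)
Let s be the molar solubility. Then [Sb³⁺] = 2s and [S²⁻] = 3s.
Ksp = [Sb³⁺]^2[S²⁻]^3 = (2s)^2 · (3s)^3 = 108s^5
Ksp = 108 × (1.14×10⁻¹⁹)^5 = 2.08×10⁻⁹³

Ksp = 2.08×10⁻⁹³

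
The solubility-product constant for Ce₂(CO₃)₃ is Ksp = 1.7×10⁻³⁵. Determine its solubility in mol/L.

4.4×10⁻⁸ M

Ce₂(CO₃)₃(s) ⇌ 2 Ce³⁺(aq) + 3 CO₃²⁻(aq)
If s mol/L of Ce₂(CO₃)₃ dissolves, [Ce³⁺] = 2s and [CO₃²⁻] = 3s.
Ksp = [Ce³⁺]^2[CO₃²⁻]^3 = (2s)^2 · (3s)^3 = 108s^5
108s^5 = 1.7×10⁻³⁵  ⇒  s^5 = 1.6×10⁻³⁷
s = (1.6×10⁻³⁷)^(1/5) = 4.4×10⁻⁸ mol/L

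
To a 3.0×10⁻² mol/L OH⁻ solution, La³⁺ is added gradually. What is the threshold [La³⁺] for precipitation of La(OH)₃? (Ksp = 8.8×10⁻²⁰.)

3.3×10⁻¹⁵ M

The threshold for precipitation is Q = Ksp.
La(OH)₃(s) ⇌ La³⁺(aq) + 3 OH⁻(aq)
Ksp = [La³⁺][OH⁻]^3 = [La³⁺](3.0×10⁻²)^3
[La³⁺] = 8.8×10⁻²⁰ / (3.0×10⁻²)^3 = 3.3×10⁻¹⁵
[La³⁺] = 3.3×10⁻¹⁵ mol/L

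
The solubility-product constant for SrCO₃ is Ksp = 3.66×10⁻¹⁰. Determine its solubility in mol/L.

1.91×10⁻⁵ M

SrCO₃(s) ⇌ Sr²⁺(aq) + CO₃²⁻(aq)
With molar solubility s: [Sr²⁺] = s, [CO₃²⁻] = s.
Ksp = [Sr²⁺][CO₃²⁻] = s · s = s^2
s^2 = 3.66×10⁻¹⁰
s = (3.66×10⁻¹⁰)^(1/2) = 1.91×10⁻⁵ mol L⁻¹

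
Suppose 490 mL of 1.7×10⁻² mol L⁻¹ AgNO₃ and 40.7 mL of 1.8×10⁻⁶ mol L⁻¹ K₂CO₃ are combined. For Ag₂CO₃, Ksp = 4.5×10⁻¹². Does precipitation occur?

Yes

After mixing, V = 490 mL + 40.7 mL = 530.7 mL.
[Ag⁺] = (1.7×10⁻²)(490)/530.7 = 1.6×10⁻² mol L⁻¹
[CO₃²⁻] = (1.8×10⁻⁶)(40.7)/530.7 = 1.4×10⁻⁷ mol L⁻¹
Q = [Ag⁺]^2[CO₃²⁻] = 3.4×10⁻¹¹
Q = 3.4×10⁻¹¹ > Ksp = 4.5×10⁻¹², so the solution is supersaturated and Ag₂CO₃ precipitates.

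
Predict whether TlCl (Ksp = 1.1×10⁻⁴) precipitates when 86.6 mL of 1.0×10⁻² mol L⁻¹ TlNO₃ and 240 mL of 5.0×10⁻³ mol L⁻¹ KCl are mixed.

Total volume after mixing = 86.6 + 240 = 326.6 mL.
[Tl⁺] = (1.0×10⁻²)(86.6)/326.6 = 2.7×10⁻³ mol L⁻¹
[Cl⁻] = (5.0×10⁻³)(240)/326.6 = 3.7×10⁻³ mol L⁻¹
Q = [Tl⁺][Cl⁻] = 9.7×10⁻⁶
Since Q (9.7×10⁻⁶) is less than Ksp (1.1×10⁻⁴), no TlCl precipitates.

No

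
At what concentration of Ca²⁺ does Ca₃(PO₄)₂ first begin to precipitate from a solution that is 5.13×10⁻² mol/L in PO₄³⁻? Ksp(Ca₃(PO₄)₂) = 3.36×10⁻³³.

Precipitation of each salt begins when its ion product equals Ksp.
Ca₃(PO₄)₂(s) ⇌ 3 Ca²⁺(aq) + 2 PO₄³⁻(aq)
Ksp = [Ca²⁺]^3[PO₄³⁻]^2 = [Ca²⁺]^3(5.13×10⁻²)^2
[Ca²⁺]^3 = 3.36×10⁻³³ / (5.13×10⁻²)^2 = 1.28×10⁻³⁰
[Ca²⁺] = 1.08×10⁻¹⁰ mol/L

1.08×10⁻¹⁰ M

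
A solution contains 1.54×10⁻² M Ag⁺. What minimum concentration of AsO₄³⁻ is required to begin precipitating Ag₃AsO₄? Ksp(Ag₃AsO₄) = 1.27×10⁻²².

A salt starts to precipitate once the ion product Q reaches its Ksp.
Ag₃AsO₄(s) ⇌ 3 Ag⁺(aq) + AsO₄³⁻(aq)
Ksp = [Ag⁺]^3[AsO₄³⁻] = [AsO₄³⁻](1.54×10⁻²)^3
[AsO₄³⁻] = 1.27×10⁻²² / (1.54×10⁻²)^3 = 3.48×10⁻¹⁷
[AsO₄³⁻] = 3.48×10⁻¹⁷ M

3.48×10⁻¹⁷ M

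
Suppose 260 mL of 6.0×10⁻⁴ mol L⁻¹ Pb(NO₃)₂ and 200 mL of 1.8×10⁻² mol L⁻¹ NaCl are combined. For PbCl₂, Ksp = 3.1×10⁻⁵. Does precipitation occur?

The combined volume is 460 mL.
[Pb²⁺] = (6.0×10⁻⁴)(260)/460 = 3.4×10⁻⁴ mol L⁻¹
[Cl⁻] = (1.8×10⁻²)(200)/460 = 7.8×10⁻³ mol L⁻¹
Q = [Pb²⁺][Cl⁻]^2 = 2.1×10⁻⁸
Q < Ksp (2.1×10⁻⁸ vs 3.1×10⁻⁵); the solution remains unsaturated and no precipitate forms.

No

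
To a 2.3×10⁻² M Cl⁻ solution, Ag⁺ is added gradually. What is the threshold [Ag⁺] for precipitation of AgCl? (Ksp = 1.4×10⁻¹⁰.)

6.1×10⁻⁹ M

Each salt precipitates once Q = Ksp for that salt.
AgCl(s) ⇌ Ag⁺(aq) + Cl⁻(aq)
Ksp = [Ag⁺][Cl⁻] = [Ag⁺](2.3×10⁻²)
[Ag⁺] = 1.4×10⁻¹⁰ / (2.3×10⁻²) = 6.1×10⁻⁹
[Ag⁺] = 6.1×10⁻⁹ M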